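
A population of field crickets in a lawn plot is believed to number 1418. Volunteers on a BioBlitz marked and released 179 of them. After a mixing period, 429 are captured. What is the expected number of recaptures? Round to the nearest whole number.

expected recaptures ≈ 54

Expected recaptures E[R] = M·C / N.
E[R] = 179 × 429 / 1418 = 76791 / 1418 ≈ 54.2 → 54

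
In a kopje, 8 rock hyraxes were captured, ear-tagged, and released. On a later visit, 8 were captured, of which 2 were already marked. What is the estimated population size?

The marked fraction in the recapture sample should equal the marked fraction in the population: 2/8 = 8/N.
N = (8 × 8) / 2 = 64 / 2 = 32

N = 32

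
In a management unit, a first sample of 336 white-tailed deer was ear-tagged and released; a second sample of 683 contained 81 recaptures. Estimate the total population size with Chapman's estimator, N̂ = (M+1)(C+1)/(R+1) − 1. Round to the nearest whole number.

N̂ = (336+1)(683+1)/(81+1) − 1 = 337·684/82 − 1
= 230508/82 − 1 ≈ 2811.1 − 1 ≈ 2810.1 → 2810

N ≈ 2810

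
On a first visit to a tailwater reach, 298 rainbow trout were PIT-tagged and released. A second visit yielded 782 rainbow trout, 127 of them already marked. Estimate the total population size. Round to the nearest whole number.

N ≈ 1835

If marked individuals mix randomly, R/C ≈ M/N, giving N ≈ M·C/R.
N = (298 × 782) / 127 = 233036 / 127 ≈ 1834.9 → 1835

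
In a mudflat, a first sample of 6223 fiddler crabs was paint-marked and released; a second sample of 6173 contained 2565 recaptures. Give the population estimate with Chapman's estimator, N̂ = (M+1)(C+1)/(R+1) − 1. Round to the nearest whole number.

N̂ = (6223+1)(6173+1)/(2565+1) − 1 = 6224·6174/2566 − 1
= 38426976/2566 − 1 ≈ 14975.4 − 1 ≈ 14974.4 → 14974

N ≈ 14,974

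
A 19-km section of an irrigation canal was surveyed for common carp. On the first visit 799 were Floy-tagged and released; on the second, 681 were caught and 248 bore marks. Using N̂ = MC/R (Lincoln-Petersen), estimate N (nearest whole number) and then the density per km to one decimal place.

density ≈ 115.5 common carp per km

N̂ = 799·681/248 = 544119/248 ≈ 2194.0 → 2194
Density = N̂ / area = 2194 / 19 ≈ 115.47 → 115.5 per km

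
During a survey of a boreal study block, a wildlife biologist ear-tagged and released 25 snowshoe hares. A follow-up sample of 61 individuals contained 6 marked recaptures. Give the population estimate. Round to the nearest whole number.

N ≈ 254

If marked individuals mix randomly, R/C ≈ M/N, giving N ≈ M·C/R.
N = (25 × 61) / 6 = 1525 / 6 ≈ 254.2 → 254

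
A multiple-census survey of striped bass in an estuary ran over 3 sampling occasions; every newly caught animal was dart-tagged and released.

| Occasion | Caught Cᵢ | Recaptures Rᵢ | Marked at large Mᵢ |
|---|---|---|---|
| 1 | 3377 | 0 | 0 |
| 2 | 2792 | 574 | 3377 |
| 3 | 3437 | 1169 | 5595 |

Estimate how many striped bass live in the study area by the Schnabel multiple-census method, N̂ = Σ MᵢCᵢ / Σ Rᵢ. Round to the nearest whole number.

Σ MᵢCᵢ = 0·3377 + 3377·2792 + 5595·3437 = 0 + 9428584 + 19230015 = 28658599
Σ Rᵢ = 0 + 574 + 1169 = 1743
N̂ = 28658599 / 1743 ≈ 16442.1 → 16442

N ≈ 16,442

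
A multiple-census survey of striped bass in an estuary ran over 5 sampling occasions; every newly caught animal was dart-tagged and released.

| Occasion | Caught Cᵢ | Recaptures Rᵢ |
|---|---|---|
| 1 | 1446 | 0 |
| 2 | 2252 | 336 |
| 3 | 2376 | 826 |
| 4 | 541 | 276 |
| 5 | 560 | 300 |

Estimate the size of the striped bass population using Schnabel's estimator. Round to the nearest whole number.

Marked at large before each occasion: Mᵢ = Σⱼ<ᵢ (Cⱼ − Rⱼ) → M1=0, M2=1446, M3=3362, M4=4912, M5=5177
Σ MᵢCᵢ = 0·1446 + 1446·2252 + 3362·2376 + 4912·541 + 5177·560 = 0 + 3256392 + 7988112 + 2657392 + 2899120 = 16801016
Σ Rᵢ = 0 + 336 + 826 + 276 + 300 = 1738
N̂ = 16801016 / 1738 ≈ 9666.9 → 9667

N ≈ 9667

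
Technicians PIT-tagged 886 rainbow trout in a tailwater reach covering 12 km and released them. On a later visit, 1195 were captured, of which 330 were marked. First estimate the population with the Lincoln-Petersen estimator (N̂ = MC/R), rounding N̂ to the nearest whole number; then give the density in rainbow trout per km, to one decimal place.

density ≈ 267.3 rainbow trout per km

N̂ = 886·1195/330 = 1058770/330 ≈ 3208.4 → 3208
Density = N̂ / area = 3208 / 12 ≈ 267.33 → 267.3 per km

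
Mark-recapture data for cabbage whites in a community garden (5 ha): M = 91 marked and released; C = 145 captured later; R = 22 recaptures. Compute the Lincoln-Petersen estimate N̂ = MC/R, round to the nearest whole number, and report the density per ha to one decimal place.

density ≈ 120.0 cabbage whites per ha

N̂ = 91·145/22 = 13195/22 ≈ 599.8 → 600
Density = N̂ / area = 600 / 5 = 120.0 per ha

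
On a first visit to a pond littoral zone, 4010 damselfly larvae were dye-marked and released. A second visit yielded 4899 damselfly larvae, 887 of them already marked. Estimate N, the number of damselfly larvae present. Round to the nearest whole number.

If marked individuals mix randomly, R/C ≈ M/N, giving N ≈ M·C/R.
N = (4010 × 4899) / 887 = 19644990 / 887 ≈ 22147.7 → 22148

N ≈ 22,148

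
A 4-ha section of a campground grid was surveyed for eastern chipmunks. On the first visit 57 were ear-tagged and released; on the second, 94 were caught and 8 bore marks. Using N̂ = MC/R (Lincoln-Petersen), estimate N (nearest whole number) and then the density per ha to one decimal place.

density ≈ 167.5 eastern chipmunks per ha

N̂ = 57·94/8 = 5358/8 ≈ 669.8 → 670
Density = N̂ / area = 670 / 4 ≈ 167.50 → 167.5 per ha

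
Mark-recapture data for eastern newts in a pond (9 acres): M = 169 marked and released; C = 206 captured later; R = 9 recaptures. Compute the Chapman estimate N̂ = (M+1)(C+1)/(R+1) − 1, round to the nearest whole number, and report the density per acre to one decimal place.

N̂ = 170·207/10 − 1 = 35190/10 − 1 = 3518
Density = N̂ / area = 3518 / 9 ≈ 390.89 → 390.9 per acre

density ≈ 390.9 eastern newts per acre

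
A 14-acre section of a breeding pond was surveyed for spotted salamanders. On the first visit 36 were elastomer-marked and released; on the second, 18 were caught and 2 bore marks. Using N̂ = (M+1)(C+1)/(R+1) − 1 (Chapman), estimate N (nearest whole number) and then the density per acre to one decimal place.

density ≈ 16.6 spotted salamanders per acre

N̂ = 37·19/3 − 1 = 703/3 − 1 ≈ 233.3 → 233
Density = N̂ / area = 233 / 14 ≈ 16.64 → 16.6 per acre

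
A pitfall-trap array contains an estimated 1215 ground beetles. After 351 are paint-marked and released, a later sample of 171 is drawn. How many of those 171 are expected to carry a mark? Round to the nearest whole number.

Expected recaptures E[R] = M·C / N.
E[R] = 351 × 171 / 1215 = 60021 / 1215 ≈ 49.4 → 49

expected recaptures ≈ 49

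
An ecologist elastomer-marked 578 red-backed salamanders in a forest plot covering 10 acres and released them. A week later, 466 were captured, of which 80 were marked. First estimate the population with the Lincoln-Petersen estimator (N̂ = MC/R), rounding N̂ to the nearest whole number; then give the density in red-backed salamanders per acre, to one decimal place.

N̂ = 578·466/80 = 269348/80 ≈ 3366.8 → 3367
Density = N̂ / area = 3367 / 10 ≈ 336.70 → 336.7 per acre

density ≈ 336.7 red-backed salamanders per acre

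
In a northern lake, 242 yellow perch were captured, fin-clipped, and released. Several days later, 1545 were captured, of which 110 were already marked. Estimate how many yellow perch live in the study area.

N = 3399

If marked individuals mix randomly, R/C ≈ M/N, giving N ≈ M·C/R.
N = (242 × 1545) / 110 = 373890 / 110 = 3399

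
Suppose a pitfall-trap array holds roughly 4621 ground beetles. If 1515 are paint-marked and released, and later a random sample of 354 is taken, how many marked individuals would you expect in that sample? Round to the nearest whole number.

The marked fraction of the population is 1515/4621, so in a sample of 354 expect C·(M/N) marked.
E[R] = 1515 × 354 / 4621 = 536310 / 4621 ≈ 116.1 → 116

expected recaptures ≈ 116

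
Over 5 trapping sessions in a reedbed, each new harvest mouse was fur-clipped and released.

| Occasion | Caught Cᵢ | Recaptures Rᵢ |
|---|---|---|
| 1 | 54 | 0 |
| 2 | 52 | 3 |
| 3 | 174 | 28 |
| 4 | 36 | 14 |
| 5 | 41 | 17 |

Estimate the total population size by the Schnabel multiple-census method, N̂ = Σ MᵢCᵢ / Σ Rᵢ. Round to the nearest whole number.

N ≈ 658

Marked at large before each occasion: Mᵢ = Σⱼ<ᵢ (Cⱼ − Rⱼ) → M1=0, M2=54, M3=103, M4=249, M5=271
Σ MᵢCᵢ = 0·54 + 54·52 + 103·174 + 249·36 + 271·41 = 0 + 2808 + 17922 + 8964 + 11111 = 40805
Σ Rᵢ = 0 + 3 + 28 + 14 + 17 = 62
N̂ = 40805 / 62 ≈ 658.1 → 658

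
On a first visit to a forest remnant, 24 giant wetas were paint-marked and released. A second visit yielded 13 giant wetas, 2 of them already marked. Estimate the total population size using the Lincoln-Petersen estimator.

N = 156

If marked individuals mix randomly, R/C ≈ M/N, giving N ≈ M·C/R.
N = (24 × 13) / 2 = 312 / 2 = 156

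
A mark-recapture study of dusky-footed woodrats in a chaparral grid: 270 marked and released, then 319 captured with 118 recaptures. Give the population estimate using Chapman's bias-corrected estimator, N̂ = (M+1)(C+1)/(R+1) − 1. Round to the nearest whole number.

N̂ = (270+1)(319+1)/(118+1) − 1 = 271·320/119 − 1
= 86720/119 − 1 ≈ 728.7 − 1 ≈ 727.7 → 728

N ≈ 728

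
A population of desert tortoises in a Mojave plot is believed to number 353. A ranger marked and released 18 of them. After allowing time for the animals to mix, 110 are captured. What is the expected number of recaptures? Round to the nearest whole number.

expected recaptures ≈ 6

The marked fraction of the population is 18/353, so in a sample of 110 expect C·(M/N) marked.
E[R] = 18 × 110 / 353 = 1980 / 353 ≈ 5.6 → 6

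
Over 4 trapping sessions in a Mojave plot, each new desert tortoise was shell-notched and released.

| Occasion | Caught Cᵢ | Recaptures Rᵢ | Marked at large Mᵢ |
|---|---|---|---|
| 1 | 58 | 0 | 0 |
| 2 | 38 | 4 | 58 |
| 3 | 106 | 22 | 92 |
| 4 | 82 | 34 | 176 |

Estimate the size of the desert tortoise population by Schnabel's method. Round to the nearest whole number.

N ≈ 440

Σ MᵢCᵢ = 0·58 + 58·38 + 92·106 + 176·82 = 0 + 2204 + 9752 + 14432 = 26388
Σ Rᵢ = 0 + 4 + 22 + 34 = 60
N̂ = 26388 / 60 ≈ 439.8 → 440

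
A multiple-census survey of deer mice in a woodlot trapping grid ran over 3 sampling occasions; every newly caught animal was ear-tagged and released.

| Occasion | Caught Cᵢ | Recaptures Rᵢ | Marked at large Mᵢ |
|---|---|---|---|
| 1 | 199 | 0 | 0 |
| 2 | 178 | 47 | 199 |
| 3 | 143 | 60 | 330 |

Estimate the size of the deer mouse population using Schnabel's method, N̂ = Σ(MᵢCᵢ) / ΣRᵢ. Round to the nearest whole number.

N ≈ 772

Σ MᵢCᵢ = 0·199 + 199·178 + 330·143 = 0 + 35422 + 47190 = 82612
Σ Rᵢ = 0 + 47 + 60 = 107
N̂ = 82612 / 107 ≈ 772.1 → 772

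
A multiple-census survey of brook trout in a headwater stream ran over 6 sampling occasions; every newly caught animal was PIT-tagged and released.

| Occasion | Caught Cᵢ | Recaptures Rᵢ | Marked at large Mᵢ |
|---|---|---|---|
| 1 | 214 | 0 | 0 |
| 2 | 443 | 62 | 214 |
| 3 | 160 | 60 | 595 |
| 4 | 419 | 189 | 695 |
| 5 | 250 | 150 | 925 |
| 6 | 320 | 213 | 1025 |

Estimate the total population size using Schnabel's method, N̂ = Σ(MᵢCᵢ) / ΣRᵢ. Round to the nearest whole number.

N ≈ 1544

Σ MᵢCᵢ = 0·214 + 214·443 + 595·160 + 695·419 + 925·250 + 1025·320 = 0 + 94802 + 95200 + 291205 + 231250 + 328000 = 1040457
Σ Rᵢ = 0 + 62 + 60 + 189 + 150 + 213 = 674
N̂ = 1040457 / 674 ≈ 1543.7 → 1544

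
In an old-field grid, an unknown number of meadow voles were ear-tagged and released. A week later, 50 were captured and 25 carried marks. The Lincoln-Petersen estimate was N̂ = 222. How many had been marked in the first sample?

From N = M·C/R: M = N·R / C = 222·25 / 50 = 5550 / 50 = 111.

M = 111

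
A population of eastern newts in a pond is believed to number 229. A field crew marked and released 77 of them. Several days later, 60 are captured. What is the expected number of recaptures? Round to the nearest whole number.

Expected recaptures E[R] = M·C / N.
E[R] = 77 × 60 / 229 = 4620 / 229 ≈ 20.2 → 20

expected recaptures ≈ 20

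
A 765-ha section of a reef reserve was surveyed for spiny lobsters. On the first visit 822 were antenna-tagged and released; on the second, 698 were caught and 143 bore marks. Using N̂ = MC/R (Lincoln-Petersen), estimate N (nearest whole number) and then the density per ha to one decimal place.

density ≈ 5.2 spiny lobsters per ha

N̂ = 822·698/143 = 573756/143 ≈ 4012.3 → 4012
Density = N̂ / area = 4012 / 765 ≈ 5.24 → 5.2 per ha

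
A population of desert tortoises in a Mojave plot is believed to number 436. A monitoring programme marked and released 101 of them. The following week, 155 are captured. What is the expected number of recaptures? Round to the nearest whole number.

expected recaptures ≈ 36

The marked fraction of the population is 101/436, so in a sample of 155 expect C·(M/N) marked.
E[R] = 101 × 155 / 436 = 15655 / 436 ≈ 35.9 → 36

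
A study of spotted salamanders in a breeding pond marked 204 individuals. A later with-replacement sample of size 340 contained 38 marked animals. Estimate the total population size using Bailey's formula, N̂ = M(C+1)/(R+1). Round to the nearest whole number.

N̂ = 204·(340+1)/(38+1) = 204·341/39 = 69564/39 ≈ 1783.7 → 1784

N ≈ 1784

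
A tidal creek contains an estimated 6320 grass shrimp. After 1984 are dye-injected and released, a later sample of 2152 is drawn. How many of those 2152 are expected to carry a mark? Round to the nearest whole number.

expected recaptures ≈ 676

The marked fraction of the population is 1984/6320, so in a sample of 2152 expect C·(M/N) marked.
E[R] = 1984 × 2152 / 6320 = 4269568 / 6320 ≈ 675.6 → 676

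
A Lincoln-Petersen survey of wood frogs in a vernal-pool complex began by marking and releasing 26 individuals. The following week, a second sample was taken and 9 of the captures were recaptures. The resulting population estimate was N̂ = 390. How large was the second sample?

C = 135

From N = M·C/R: C = N·R / M = 390·9 / 26 = 3510 / 26 = 135.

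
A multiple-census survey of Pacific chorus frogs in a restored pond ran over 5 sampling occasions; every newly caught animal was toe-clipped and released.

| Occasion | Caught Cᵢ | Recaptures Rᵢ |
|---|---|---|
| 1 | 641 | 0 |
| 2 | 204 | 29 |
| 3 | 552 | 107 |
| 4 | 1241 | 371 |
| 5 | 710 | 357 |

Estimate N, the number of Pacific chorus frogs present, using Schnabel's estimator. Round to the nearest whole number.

Marked at large before each occasion: Mᵢ = Σⱼ<ᵢ (Cⱼ − Rⱼ) → M1=0, M2=641, M3=816, M4=1261, M5=2131
Σ MᵢCᵢ = 0·641 + 641·204 + 816·552 + 1261·1241 + 2131·710 = 0 + 130764 + 450432 + 1564901 + 1513010 = 3659107
Σ Rᵢ = 0 + 29 + 107 + 371 + 357 = 864
N̂ = 3659107 / 864 ≈ 4235.1 → 4235

N ≈ 4235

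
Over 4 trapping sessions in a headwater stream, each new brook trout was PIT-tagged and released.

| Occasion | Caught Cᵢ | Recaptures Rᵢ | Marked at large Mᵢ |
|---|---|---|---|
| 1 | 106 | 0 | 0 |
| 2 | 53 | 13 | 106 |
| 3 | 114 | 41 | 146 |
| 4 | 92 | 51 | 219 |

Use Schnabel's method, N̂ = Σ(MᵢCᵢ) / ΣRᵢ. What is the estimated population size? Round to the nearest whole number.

N ≈ 404

Σ MᵢCᵢ = 0·106 + 106·53 + 146·114 + 219·92 = 0 + 5618 + 16644 + 20148 = 42410
Σ Rᵢ = 0 + 13 + 41 + 51 = 105
N̂ = 42410 / 105 ≈ 403.9 → 404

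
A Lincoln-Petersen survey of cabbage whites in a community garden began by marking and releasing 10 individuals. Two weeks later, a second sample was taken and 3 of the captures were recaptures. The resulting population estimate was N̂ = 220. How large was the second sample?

C = 66

From N = M·C/R: C = N·R / M = 220·3 / 10 = 660 / 10 = 66.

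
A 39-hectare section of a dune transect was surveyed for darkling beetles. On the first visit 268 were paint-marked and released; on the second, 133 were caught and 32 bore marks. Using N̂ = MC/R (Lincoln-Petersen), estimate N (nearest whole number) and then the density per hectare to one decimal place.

N̂ = 268·133/32 = 35644/32 ≈ 1113.9 → 1114
Density = N̂ / area = 1114 / 39 ≈ 28.56 → 28.6 per hectare

density ≈ 28.6 darkling beetles per hectare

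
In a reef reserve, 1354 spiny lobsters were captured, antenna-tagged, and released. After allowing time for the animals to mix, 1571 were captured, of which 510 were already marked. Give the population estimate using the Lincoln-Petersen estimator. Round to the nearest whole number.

N = (1354 × 1571) / 510 = 2127134 / 510 ≈ 4170.9 → 4171

N ≈ 4171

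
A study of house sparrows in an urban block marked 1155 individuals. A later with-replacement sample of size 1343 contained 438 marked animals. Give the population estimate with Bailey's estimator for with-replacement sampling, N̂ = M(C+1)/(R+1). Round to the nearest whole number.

N̂ = 1155·(1343+1)/(438+1) = 1155·1344/439 = 1552320/439 ≈ 3536.0 → 3536

N ≈ 3536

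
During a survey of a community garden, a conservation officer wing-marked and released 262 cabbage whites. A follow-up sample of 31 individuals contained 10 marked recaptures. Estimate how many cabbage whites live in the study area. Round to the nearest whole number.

N = (262 × 31) / 10 = 8122 / 10 ≈ 812.2 → 812

N ≈ 812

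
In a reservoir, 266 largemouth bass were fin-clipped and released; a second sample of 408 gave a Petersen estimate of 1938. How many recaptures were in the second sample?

From N = M·C/R: R = M·C / N = 266·408 / 1938 = 108528 / 1938 = 56.

R = 56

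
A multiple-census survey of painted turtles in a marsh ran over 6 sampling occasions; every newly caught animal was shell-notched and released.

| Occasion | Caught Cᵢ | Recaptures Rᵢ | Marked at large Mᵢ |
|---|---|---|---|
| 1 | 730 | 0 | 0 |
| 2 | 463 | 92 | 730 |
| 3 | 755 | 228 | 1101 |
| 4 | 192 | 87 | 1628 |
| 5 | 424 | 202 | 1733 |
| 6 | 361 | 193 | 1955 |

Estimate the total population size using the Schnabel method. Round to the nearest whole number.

Σ MᵢCᵢ = 0·730 + 730·463 + 1101·755 + 1628·192 + 1733·424 + 1955·361 = 0 + 337990 + 831255 + 312576 + 734792 + 705755 = 2922368
Σ Rᵢ = 0 + 92 + 228 + 87 + 202 + 193 = 802
N̂ = 2922368 / 802 ≈ 3643.9 → 3644

N ≈ 3644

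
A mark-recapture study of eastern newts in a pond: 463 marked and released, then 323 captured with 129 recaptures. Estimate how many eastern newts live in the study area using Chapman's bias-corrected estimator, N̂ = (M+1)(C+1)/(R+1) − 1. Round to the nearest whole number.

N̂ = (463+1)(323+1)/(129+1) − 1 = 464·324/130 − 1
= 150336/130 − 1 ≈ 1156.4 − 1 ≈ 1155.4 → 1155

N ≈ 1155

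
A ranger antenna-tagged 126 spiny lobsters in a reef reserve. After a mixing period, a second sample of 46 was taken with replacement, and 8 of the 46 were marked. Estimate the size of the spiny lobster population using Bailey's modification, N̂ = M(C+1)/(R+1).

N̂ = 126·(46+1)/(8+1) = 126·47/9 = 5922/9 = 658

N = 658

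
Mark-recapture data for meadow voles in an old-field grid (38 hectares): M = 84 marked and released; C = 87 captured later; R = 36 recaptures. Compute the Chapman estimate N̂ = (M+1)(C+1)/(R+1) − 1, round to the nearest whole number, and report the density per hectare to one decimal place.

density ≈ 5.3 meadow voles per hectare

N̂ = 85·88/37 − 1 = 7480/37 − 1 ≈ 201.2 → 201
Density = N̂ / area = 201 / 38 ≈ 5.29 → 5.3 per hectare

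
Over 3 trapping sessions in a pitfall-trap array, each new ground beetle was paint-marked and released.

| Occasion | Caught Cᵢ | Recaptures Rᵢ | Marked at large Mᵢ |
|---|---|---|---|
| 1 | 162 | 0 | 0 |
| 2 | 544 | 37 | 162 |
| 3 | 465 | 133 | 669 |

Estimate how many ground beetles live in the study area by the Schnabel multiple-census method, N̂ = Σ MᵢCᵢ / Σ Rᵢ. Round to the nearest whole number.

Σ MᵢCᵢ = 0·162 + 162·544 + 669·465 = 0 + 88128 + 311085 = 399213
Σ Rᵢ = 0 + 37 + 133 = 170
N̂ = 399213 / 170 ≈ 2348.3 → 2348

N ≈ 2348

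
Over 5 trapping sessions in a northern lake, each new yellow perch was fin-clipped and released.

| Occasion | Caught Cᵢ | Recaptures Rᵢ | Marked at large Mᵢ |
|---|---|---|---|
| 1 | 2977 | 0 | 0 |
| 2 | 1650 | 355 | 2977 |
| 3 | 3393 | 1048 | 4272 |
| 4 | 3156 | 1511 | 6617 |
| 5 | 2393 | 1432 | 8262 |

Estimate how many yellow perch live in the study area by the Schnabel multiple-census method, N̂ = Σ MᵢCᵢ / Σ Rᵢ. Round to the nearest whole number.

N ≈ 13,820

Σ MᵢCᵢ = 0·2977 + 2977·1650 + 4272·3393 + 6617·3156 + 8262·2393 = 0 + 4912050 + 14494896 + 20883252 + 19770966 = 60061164
Σ Rᵢ = 0 + 355 + 1048 + 1511 + 1432 = 4346
N̂ = 60061164 / 4346 ≈ 13819.9 → 13820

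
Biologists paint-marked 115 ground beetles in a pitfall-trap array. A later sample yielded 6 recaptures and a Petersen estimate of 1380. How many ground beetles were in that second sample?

C = 72

From N = M·C/R: C = N·R / M = 1380·6 / 115 = 8280 / 115 = 72.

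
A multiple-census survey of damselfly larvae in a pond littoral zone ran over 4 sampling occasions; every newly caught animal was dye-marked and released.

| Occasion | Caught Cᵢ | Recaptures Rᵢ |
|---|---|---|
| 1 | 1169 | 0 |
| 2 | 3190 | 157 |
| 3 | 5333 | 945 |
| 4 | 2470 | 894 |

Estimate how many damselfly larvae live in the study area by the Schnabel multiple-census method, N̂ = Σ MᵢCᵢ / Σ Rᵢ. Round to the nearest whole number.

Marked at large before each occasion: Mᵢ = Σⱼ<ᵢ (Cⱼ − Rⱼ) → M1=0, M2=1169, M3=4202, M4=8590
Σ MᵢCᵢ = 0·1169 + 1169·3190 + 4202·5333 + 8590·2470 = 0 + 3729110 + 22409266 + 21217300 = 47355676
Σ Rᵢ = 0 + 157 + 945 + 894 = 1996
N̂ = 47355676 / 1996 ≈ 23725.3 → 23725

N ≈ 23,725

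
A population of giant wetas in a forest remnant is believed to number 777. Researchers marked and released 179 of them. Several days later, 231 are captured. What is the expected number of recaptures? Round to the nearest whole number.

expected recaptures ≈ 53

Expected recaptures E[R] = M·C / N.
E[R] = 179 × 231 / 777 = 41349 / 777 ≈ 53.2 → 53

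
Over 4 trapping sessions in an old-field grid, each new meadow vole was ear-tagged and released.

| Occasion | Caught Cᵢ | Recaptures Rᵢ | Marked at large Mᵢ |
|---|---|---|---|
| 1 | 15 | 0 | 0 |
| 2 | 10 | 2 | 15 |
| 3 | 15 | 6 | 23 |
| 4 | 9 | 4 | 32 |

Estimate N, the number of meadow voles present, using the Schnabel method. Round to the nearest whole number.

Σ MᵢCᵢ = 0·15 + 15·10 + 23·15 + 32·9 = 0 + 150 + 345 + 288 = 783
Σ Rᵢ = 0 + 2 + 6 + 4 = 12
N̂ = 783 / 12 ≈ 65.2 → 65

N ≈ 65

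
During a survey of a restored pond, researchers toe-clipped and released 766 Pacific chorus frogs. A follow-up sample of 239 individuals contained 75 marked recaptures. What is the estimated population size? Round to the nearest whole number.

N ≈ 2441

The marked fraction in the recapture sample should equal the marked fraction in the population: 75/239 = 766/N.
N = (766 × 239) / 75 = 183074 / 75 ≈ 2441.0 → 2441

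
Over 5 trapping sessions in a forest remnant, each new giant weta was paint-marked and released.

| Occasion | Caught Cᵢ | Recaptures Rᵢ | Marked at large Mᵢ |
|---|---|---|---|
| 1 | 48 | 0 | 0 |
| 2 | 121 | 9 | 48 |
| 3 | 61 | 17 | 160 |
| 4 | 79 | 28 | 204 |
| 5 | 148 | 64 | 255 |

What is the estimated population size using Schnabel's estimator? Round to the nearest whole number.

Σ MᵢCᵢ = 0·48 + 48·121 + 160·61 + 204·79 + 255·148 = 0 + 5808 + 9760 + 16116 + 37740 = 69424
Σ Rᵢ = 0 + 9 + 17 + 28 + 64 = 118
N̂ = 69424 / 118 ≈ 588.3 → 588

N ≈ 588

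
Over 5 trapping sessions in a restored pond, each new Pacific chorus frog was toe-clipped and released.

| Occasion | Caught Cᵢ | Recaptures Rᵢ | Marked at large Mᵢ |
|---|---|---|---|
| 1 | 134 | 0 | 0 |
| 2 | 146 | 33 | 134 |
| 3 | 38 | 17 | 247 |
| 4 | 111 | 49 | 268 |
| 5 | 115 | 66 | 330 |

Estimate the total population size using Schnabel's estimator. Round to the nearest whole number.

Σ MᵢCᵢ = 0·134 + 134·146 + 247·38 + 268·111 + 330·115 = 0 + 19564 + 9386 + 29748 + 37950 = 96648
Σ Rᵢ = 0 + 33 + 17 + 49 + 66 = 165
N̂ = 96648 / 165 ≈ 585.7 → 586

N ≈ 586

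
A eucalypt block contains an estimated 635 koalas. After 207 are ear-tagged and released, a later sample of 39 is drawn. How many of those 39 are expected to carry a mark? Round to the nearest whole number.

The marked fraction of the population is 207/635, so in a sample of 39 expect C·(M/N) marked.
E[R] = 207 × 39 / 635 = 8073 / 635 ≈ 12.7 → 13

expected recaptures ≈ 13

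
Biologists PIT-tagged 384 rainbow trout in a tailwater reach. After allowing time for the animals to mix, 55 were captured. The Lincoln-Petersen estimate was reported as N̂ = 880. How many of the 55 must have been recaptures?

From N = M·C/R: R = M·C / N = 384·55 / 880 = 21120 / 880 = 24.

R = 24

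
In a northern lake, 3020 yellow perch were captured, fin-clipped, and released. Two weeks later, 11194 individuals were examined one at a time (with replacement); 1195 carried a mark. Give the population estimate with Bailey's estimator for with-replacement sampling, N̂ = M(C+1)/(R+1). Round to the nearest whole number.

N̂ = 3020·(11194+1)/(1195+1) = 3020·11195/1196 = 33808900/1196 ≈ 28268.3 → 28268

N ≈ 28,268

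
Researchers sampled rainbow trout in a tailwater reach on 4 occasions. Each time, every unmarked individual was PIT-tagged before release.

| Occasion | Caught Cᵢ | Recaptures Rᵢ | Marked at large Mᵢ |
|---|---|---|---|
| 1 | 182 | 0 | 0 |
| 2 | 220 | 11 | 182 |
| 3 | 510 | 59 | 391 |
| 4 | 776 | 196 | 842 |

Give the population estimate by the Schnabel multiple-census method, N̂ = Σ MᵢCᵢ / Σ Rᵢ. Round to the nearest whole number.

N ≈ 3357

Σ MᵢCᵢ = 0·182 + 182·220 + 391·510 + 842·776 = 0 + 40040 + 199410 + 653392 = 892842
Σ Rᵢ = 0 + 11 + 59 + 196 = 266
N̂ = 892842 / 266 ≈ 3356.5 → 3357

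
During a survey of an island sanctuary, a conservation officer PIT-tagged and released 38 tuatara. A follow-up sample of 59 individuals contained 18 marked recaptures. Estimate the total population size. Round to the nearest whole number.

Lincoln-Petersen assumes M/N = R/C, so N = M·C / R.
N = (38 × 59) / 18 = 2242 / 18 ≈ 124.6 → 125

N ≈ 125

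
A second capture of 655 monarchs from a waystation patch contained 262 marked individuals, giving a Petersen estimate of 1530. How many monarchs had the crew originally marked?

From N = M·C/R: M = N·R / C = 1530·262 / 655 = 400860 / 655 = 612.

M = 612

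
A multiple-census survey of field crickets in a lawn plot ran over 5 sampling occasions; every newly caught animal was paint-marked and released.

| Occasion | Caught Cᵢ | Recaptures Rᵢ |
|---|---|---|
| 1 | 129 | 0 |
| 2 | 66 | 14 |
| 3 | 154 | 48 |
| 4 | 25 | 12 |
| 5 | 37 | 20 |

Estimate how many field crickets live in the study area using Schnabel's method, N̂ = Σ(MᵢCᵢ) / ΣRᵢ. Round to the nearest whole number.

N ≈ 582

Marked at large before each occasion: Mᵢ = Σⱼ<ᵢ (Cⱼ − Rⱼ) → M1=0, M2=129, M3=181, M4=287, M5=300
Σ MᵢCᵢ = 0·129 + 129·66 + 181·154 + 287·25 + 300·37 = 0 + 8514 + 27874 + 7175 + 11100 = 54663
Σ Rᵢ = 0 + 14 + 48 + 12 + 20 = 94
N̂ = 54663 / 94 ≈ 581.5 → 582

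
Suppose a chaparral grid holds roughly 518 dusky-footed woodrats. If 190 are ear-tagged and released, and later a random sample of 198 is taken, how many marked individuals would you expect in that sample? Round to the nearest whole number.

expected recaptures ≈ 73

Expected recaptures E[R] = M·C / N.
E[R] = 190 × 198 / 518 = 37620 / 518 ≈ 72.6 → 73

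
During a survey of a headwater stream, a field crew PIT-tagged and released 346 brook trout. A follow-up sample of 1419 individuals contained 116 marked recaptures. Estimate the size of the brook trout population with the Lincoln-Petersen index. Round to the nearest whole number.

N ≈ 4233

Lincoln-Petersen assumes M/N = R/C, so N = M·C / R.
N = (346 × 1419) / 116 = 490974 / 116 ≈ 4232.5 → 4233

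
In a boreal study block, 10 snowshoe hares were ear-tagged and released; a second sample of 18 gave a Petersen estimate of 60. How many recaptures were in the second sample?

R = 3

From N = M·C/R: R = M·C / N = 10·18 / 60 = 180 / 60 = 3.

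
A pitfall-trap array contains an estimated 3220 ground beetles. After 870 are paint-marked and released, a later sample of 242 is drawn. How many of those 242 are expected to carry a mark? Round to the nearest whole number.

expected recaptures ≈ 65

Expected recaptures E[R] = M·C / N.
E[R] = 870 × 242 / 3220 = 210540 / 3220 ≈ 65.4 → 65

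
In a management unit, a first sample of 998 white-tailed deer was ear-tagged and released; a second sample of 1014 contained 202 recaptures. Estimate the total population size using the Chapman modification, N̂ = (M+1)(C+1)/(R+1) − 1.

N = 4994

N̂ = (998+1)(1014+1)/(202+1) − 1 = 999·1015/203 − 1
= 1013985/203 − 1 = 4995 − 1 = 4994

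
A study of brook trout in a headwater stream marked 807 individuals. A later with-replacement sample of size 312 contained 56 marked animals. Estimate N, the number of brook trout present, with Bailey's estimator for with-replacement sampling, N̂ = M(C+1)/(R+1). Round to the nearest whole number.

N̂ = 807·(312+1)/(56+1) = 807·313/57 = 252591/57 ≈ 4431.4 → 4431

N ≈ 4431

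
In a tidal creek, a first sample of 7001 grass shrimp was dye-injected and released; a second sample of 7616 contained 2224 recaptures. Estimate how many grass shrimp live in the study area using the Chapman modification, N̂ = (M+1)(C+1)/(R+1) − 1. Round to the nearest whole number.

N̂ = (7001+1)(7616+1)/(2224+1) − 1 = 7002·7617/2225 − 1
= 53334234/2225 − 1 ≈ 23970.4 − 1 ≈ 23969.4 → 23969

N ≈ 23,969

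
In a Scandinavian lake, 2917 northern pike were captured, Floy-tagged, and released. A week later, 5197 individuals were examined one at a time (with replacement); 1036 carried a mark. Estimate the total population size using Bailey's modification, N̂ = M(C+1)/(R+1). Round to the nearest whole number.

N̂ = 2917·(5197+1)/(1036+1) = 2917·5198/1037 = 15162566/1037 ≈ 14621.6 → 14622

N ≈ 14,622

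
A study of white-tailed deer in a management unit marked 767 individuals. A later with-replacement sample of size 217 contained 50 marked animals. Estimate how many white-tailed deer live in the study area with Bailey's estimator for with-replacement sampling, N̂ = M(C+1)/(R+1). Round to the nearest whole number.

N ≈ 3279

N̂ = 767·(217+1)/(50+1) = 767·218/51 = 167206/51 ≈ 3278.5 → 3279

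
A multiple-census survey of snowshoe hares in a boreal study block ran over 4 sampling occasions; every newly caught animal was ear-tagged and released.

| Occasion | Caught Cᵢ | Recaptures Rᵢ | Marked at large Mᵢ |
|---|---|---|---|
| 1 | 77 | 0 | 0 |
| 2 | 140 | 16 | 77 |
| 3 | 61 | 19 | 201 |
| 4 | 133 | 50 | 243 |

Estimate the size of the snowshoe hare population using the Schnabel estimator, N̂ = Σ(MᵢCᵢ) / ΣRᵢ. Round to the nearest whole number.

N ≈ 651

Σ MᵢCᵢ = 0·77 + 77·140 + 201·61 + 243·133 = 0 + 10780 + 12261 + 32319 = 55360
Σ Rᵢ = 0 + 16 + 19 + 50 = 85
N̂ = 55360 / 85 ≈ 651.3 → 651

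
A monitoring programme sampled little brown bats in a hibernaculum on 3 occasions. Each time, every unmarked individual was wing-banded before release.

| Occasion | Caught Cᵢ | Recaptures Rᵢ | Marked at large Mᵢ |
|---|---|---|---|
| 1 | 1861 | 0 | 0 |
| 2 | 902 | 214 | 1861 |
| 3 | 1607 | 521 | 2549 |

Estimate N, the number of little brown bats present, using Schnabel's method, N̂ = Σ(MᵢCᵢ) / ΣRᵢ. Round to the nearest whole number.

N ≈ 7857

Σ MᵢCᵢ = 0·1861 + 1861·902 + 2549·1607 = 0 + 1678622 + 4096243 = 5774865
Σ Rᵢ = 0 + 214 + 521 = 735
N̂ = 5774865 / 735 ≈ 7857.0 → 7857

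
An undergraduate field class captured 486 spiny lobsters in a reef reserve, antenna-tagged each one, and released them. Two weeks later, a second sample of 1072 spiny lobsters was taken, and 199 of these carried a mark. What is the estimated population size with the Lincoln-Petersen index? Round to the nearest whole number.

N = (486 × 1072) / 199 = 520992 / 199 ≈ 2618.1 → 2618

N ≈ 2618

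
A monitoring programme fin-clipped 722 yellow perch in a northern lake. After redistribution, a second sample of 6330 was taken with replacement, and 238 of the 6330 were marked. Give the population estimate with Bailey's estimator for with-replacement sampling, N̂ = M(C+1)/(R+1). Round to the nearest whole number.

N̂ = 722·(6330+1)/(238+1) = 722·6331/239 = 4570982/239 ≈ 19125.4 → 19125

N ≈ 19,125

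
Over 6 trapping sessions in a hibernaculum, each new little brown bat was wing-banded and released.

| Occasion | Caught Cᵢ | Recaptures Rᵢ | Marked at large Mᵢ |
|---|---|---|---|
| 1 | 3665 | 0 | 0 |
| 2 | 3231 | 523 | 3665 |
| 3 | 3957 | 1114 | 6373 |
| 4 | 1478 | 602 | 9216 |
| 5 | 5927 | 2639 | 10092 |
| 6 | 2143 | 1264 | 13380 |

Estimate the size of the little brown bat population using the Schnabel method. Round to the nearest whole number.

N ≈ 22,659

Σ MᵢCᵢ = 0·3665 + 3665·3231 + 6373·3957 + 9216·1478 + 10092·5927 + 13380·2143 = 0 + 11841615 + 25217961 + 13621248 + 59815284 + 28673340 = 139169448
Σ Rᵢ = 0 + 523 + 1114 + 602 + 2639 + 1264 = 6142
N̂ = 139169448 / 6142 ≈ 22658.7 → 22659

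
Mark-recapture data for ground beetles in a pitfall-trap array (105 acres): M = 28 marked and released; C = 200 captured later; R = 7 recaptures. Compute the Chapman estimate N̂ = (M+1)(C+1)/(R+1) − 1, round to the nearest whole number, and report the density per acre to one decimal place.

N̂ = 29·201/8 − 1 = 5829/8 − 1 ≈ 727.6 → 728
Density = N̂ / area = 728 / 105 ≈ 6.93 → 6.9 per acre

density ≈ 6.9 ground beetles per acre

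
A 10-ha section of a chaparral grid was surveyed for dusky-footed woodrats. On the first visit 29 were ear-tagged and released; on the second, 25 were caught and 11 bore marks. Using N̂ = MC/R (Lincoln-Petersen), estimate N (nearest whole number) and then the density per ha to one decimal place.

density ≈ 6.6 dusky-footed woodrats per ha

N̂ = 29·25/11 = 725/11 ≈ 65.9 → 66
Density = N̂ / area = 66 / 10 ≈ 6.60 → 6.6 per ha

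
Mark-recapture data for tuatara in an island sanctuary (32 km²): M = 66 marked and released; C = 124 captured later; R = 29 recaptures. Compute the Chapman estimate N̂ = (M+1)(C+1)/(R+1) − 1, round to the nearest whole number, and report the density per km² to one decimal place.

N̂ = 67·125/30 − 1 = 8375/30 − 1 ≈ 278.2 → 278
Density = N̂ / area = 278 / 32 ≈ 8.69 → 8.7 per km²

density ≈ 8.7 tuatara per km²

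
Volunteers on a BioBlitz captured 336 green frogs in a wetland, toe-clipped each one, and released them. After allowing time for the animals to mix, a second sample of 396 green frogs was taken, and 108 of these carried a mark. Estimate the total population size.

N = (336 × 396) / 108 = 133056 / 108 = 1232

N = 1232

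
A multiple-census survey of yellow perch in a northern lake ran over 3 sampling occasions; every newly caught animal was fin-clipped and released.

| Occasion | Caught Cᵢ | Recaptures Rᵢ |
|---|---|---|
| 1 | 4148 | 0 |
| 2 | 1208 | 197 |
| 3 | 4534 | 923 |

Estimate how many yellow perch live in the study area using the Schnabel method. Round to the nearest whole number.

N ≈ 25,359

Marked at large before each occasion: Mᵢ = Σⱼ<ᵢ (Cⱼ − Rⱼ) → M1=0, M2=4148, M3=5159
Σ MᵢCᵢ = 0·4148 + 4148·1208 + 5159·4534 = 0 + 5010784 + 23390906 = 28401690
Σ Rᵢ = 0 + 197 + 923 = 1120
N̂ = 28401690 / 1120 ≈ 25358.7 → 25359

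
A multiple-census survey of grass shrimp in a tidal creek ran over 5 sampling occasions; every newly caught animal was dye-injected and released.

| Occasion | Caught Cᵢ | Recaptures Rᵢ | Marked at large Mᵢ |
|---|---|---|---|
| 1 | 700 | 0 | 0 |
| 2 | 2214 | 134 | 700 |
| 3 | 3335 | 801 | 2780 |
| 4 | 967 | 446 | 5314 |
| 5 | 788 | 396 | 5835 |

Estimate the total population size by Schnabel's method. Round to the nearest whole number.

N ≈ 11,569

Σ MᵢCᵢ = 0·700 + 700·2214 + 2780·3335 + 5314·967 + 5835·788 = 0 + 1549800 + 9271300 + 5138638 + 4597980 = 20557718
Σ Rᵢ = 0 + 134 + 801 + 446 + 396 = 1777
N̂ = 20557718 / 1777 ≈ 11568.8 → 11569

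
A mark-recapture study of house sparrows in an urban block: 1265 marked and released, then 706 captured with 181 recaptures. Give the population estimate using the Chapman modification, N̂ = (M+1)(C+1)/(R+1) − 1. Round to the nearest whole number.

N̂ = (1265+1)(706+1)/(181+1) − 1 = 1266·707/182 − 1
= 895062/182 − 1 ≈ 4917.9 − 1 ≈ 4916.9 → 4917

N ≈ 4917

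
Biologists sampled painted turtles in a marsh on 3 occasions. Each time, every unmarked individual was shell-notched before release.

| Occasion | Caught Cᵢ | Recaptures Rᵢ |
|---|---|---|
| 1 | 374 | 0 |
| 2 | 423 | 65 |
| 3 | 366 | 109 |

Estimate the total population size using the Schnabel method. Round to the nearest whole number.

Marked at large before each occasion: Mᵢ = Σⱼ<ᵢ (Cⱼ − Rⱼ) → M1=0, M2=374, M3=732
Σ MᵢCᵢ = 0·374 + 374·423 + 732·366 = 0 + 158202 + 267912 = 426114
Σ Rᵢ = 0 + 65 + 109 = 174
N̂ = 426114 / 174 ≈ 2448.9 → 2449

N ≈ 2449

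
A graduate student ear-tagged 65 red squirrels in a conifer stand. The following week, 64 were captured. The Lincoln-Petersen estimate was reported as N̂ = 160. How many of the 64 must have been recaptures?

From N = M·C/R: R = M·C / N = 65·64 / 160 = 4160 / 160 = 26.

R = 26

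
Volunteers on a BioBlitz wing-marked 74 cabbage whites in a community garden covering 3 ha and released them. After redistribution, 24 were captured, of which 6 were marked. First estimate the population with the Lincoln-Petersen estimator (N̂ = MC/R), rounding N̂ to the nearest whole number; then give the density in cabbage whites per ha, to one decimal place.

density ≈ 98.7 cabbage whites per ha

N̂ = 74·24/6 = 1776/6 = 296
Density = N̂ / area = 296 / 3 ≈ 98.67 → 98.7 per ha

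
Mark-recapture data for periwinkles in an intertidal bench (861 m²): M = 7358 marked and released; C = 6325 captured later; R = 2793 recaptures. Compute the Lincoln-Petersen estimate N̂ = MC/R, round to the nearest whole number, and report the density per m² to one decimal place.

density ≈ 19.4 periwinkles per m²

N̂ = 7358·6325/2793 = 46539350/2793 ≈ 16662.9 → 16663
Density = N̂ / area = 16663 / 861 ≈ 19.35 → 19.4 per m²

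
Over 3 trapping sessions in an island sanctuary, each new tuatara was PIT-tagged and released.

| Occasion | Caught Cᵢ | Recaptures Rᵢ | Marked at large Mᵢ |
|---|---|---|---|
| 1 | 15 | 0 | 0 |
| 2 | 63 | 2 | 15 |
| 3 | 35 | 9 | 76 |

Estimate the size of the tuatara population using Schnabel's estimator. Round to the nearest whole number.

N ≈ 328

Σ MᵢCᵢ = 0·15 + 15·63 + 76·35 = 0 + 945 + 2660 = 3605
Σ Rᵢ = 0 + 2 + 9 = 11
N̂ = 3605 / 11 ≈ 327.7 → 328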